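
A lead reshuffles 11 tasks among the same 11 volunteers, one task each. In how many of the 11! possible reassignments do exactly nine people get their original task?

55

Choose which 9 of the 11 are fixed: C(11,9) = 55.
The remaining 2 must be deranged: !2 = 1.
Total: 55 × 1 = 55.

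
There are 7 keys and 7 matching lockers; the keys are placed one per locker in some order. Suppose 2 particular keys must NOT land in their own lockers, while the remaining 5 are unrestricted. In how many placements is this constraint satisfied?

Inclusion-exclusion on the 2 forbidden self-matches:
Σ_{j=0}^{2} (-1)^j C(2,j)(7-j)!
= C(2,0)·7! - C(2,1)·6! + C(2,2)·5!
= 5040 - 1440 + 120
= 3720

3720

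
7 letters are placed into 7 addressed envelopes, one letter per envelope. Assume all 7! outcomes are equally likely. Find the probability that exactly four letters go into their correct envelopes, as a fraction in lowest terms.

1/72

Favorable outcomes: C(7,4)·!3 = 35·2 = 70.
Total outcomes: 7! = 5040.
Probability = 70/5040 = 1/72.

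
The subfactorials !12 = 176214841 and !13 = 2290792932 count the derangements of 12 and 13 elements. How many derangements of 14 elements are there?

32071101049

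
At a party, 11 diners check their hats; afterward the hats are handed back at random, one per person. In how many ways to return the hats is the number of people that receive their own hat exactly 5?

Choose which 5 of the 11 are fixed: C(11,5) = 462.
The remaining 6 must be deranged: !6 = 265.
Total: 462 × 265 = 122430.

122430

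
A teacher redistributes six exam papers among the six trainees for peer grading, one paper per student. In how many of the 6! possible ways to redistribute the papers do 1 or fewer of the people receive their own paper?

529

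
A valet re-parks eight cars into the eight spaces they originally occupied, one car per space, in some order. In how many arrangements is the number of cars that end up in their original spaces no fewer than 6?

29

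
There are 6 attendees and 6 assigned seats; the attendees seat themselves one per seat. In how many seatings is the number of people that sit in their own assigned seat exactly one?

264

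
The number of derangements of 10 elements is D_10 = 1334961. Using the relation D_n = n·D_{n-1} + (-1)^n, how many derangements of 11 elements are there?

14684570

D_11 = 11·1334961 - 1 = 14684570.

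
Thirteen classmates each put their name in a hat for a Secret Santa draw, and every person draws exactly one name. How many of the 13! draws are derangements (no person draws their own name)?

2290792932

!13 is the nearest integer to 13!/e.
13! = 6227020800, and 6227020800/e ≈ 2290792932.07, so !13 = 2290792932.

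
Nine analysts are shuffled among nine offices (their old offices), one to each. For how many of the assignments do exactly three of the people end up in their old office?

22260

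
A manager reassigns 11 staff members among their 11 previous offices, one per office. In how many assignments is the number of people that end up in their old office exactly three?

2447445

Pick the 3 fixed positions: C(11,3) = 165 ways.
The other 8 form a derangement: !8 = 14833.
Total: 165 × 14833 = 2447445.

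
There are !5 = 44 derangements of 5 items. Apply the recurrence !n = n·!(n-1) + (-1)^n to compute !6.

!6 = 6·44 + 1 = 265.

265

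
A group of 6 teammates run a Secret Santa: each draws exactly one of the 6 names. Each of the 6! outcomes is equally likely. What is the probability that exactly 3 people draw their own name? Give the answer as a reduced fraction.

Favorable outcomes: C(6,3)·!3 = 20·2 = 40.
Total outcomes: 6! = 720.
Probability = 40/720 = 1/18.

1/18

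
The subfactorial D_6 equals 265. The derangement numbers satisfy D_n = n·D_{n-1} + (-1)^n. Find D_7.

D_7 = 7·265 - 1 = 1854.

1854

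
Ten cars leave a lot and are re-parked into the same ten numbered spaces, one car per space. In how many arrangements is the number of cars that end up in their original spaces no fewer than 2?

# with exactly i fixed is C(10,i)·!(10-i); sum over i=2..10:
  i=2: C(10,2)·!8 = 45·14833 = 667485
  i=3: C(10,3)·!7 = 120·1854 = 222480
  i=4: C(10,4)·!6 = 210·265 = 55650
  i=5: C(10,5)·!5 = 252·44 = 11088
  i=6: C(10,6)·!4 = 210·9 = 1890
  i=7: C(10,7)·!3 = 120·2 = 240
  i=8: C(10,8)·!2 = 45·1 = 45
  i=9: C(10,9)·!1 = 10·0 = 0
  i=10: C(10,10)·!0 = 1·1 = 1
Total = 958879.

958879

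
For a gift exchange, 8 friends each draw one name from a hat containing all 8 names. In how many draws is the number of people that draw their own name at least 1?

Sum C(8,i)·!(8-i) for i = 1..8:
  i=1: C(8,1)·!7 = 8·1854 = 14832
  i=2: C(8,2)·!6 = 28·265 = 7420
  i=3: C(8,3)·!5 = 56·44 = 2464
  i=4: C(8,4)·!4 = 70·9 = 630
  i=5: C(8,5)·!3 = 56·2 = 112
  i=6: C(8,6)·!2 = 28·1 = 28
  i=7: C(8,7)·!1 = 8·0 = 0
  i=8: C(8,8)·!0 = 1·1 = 1
Total = 25487.

25487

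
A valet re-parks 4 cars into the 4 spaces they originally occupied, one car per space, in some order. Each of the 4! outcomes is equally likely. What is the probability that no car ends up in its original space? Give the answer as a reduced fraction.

3/8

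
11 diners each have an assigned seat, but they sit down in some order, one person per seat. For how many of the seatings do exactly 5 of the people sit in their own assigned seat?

Choose which 5 of the 11 are fixed: C(11,5) = 462.
The remaining 6 must be deranged: !6 = 265.
Total: 462 × 265 = 122430.

122430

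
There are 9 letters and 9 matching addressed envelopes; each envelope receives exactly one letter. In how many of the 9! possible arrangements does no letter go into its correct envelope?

133496

!9 = 9! · Σ_{k=0}^{9} (-1)^k/k!
= 9! - 9!/1! + 9!/2! - 9!/3! + 9!/4! - 9!/5! + 9!/6! - 9!/7! + 9!/8! - 9!/9!
= 362880 - 362880 + 181440 - 60480 + 15120 - 3024 + 504 - 72 + 9 - 1
= 133496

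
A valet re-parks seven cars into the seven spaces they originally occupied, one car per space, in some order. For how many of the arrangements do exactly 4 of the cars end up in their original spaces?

Choose which 4 of the 7 are fixed: C(7,4) = 35.
The other 3 form a derangement: !3 = 2.
Total: 35 × 2 = 70.

70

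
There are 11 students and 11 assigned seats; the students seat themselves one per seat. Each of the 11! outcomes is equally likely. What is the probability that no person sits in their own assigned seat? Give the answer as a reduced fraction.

1468457/3991680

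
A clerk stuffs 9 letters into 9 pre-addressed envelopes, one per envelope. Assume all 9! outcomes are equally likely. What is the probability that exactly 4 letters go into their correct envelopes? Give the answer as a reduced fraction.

Favorable outcomes: C(9,4)·!5 = 126·44 = 5544.
Total outcomes: 9! = 362880.
Probability = 5544/362880 = 11/720.

11/720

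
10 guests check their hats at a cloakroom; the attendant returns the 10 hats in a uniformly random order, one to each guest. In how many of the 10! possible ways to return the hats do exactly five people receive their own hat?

11088

Choose which 5 of the 10 are fixed: C(10,5) = 252.
The other 5 form a derangement: !5 = 44.
Total: 252 × 44 = 11088.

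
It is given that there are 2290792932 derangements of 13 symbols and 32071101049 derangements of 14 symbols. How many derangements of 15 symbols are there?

D_15 = (15-1)·(D_14 + D_13) = 14·(32071101049 + 2290792932) = 14·34361893981 = 481066515734.

481066515734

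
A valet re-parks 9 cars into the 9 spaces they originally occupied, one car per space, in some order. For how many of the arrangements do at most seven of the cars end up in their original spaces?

Sum C(9,i)·!(9-i) for i = 0..7:
  i=0: C(9,0)·!9 = 1·133496 = 133496
  i=1: C(9,1)·!8 = 9·14833 = 133497
  i=2: C(9,2)·!7 = 36·1854 = 66744
  i=3: C(9,3)·!6 = 84·265 = 22260
  i=4: C(9,4)·!5 = 126·44 = 5544
  i=5: C(9,5)·!4 = 126·9 = 1134
  i=6: C(9,6)·!3 = 84·2 = 168
  i=7: C(9,7)·!2 = 36·1 = 36
Total = 362879.

362879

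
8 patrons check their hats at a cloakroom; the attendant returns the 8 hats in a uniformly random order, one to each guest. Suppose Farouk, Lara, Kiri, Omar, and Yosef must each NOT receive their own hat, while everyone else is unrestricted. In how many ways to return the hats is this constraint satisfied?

21234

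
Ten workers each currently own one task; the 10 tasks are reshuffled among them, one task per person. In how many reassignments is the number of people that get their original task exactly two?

667485

Choose which 2 of the 10 are fixed: C(10,2) = 45.
The other 8 form a derangement: !8 = 14833.
Total: 45 × 14833 = 667485.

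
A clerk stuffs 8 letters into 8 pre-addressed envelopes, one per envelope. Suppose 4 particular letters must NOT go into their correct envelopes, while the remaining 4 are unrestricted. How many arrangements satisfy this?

24024

Inclusion-exclusion on the 4 forbidden self-matches:
Σ_{j=0}^{4} (-1)^j C(4,j)(8-j)!
= C(4,0)·8! - C(4,1)·7! + C(4,2)·6! - C(4,3)·5! + C(4,4)·4!
= 40320 - 20160 + 4320 - 480 + 24
= 24024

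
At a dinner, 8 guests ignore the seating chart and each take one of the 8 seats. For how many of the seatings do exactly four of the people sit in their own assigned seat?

630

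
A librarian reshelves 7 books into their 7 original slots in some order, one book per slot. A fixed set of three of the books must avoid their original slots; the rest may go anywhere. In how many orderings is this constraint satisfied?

Inclusion-exclusion on the 3 forbidden self-matches:
Σ_{j=0}^{3} (-1)^j C(3,j)(7-j)!
= C(3,0)·7! - C(3,1)·6! + C(3,2)·5! - C(3,3)·4!
= 5040 - 2160 + 360 - 24
= 3216

3216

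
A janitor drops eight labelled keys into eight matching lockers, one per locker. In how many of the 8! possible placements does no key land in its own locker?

14833

The number of derangements of 8 is !8 = Σ_{k=0}^{8} (-1)^k·8!/k!
= 8! - 8!/1! + 8!/2! - 8!/3! + 8!/4! - 8!/5! + 8!/6! - 8!/7! + 8!/8!
= 40320 - 40320 + 20160 - 6720 + 1680 - 336 + 56 - 8 + 1
= 14833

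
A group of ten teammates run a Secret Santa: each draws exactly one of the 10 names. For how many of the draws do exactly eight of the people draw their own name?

Choose which 8 of the 10 are fixed: C(10,8) = 45.
The remaining 2 must be deranged: !2 = 1.
Total: 45 × 1 = 45.

45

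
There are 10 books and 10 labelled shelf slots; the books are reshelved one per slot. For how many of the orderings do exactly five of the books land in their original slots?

11088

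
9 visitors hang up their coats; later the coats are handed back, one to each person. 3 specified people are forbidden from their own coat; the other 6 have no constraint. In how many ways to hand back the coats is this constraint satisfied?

Inclusion-exclusion on the 3 forbidden self-matches:
Σ_{j=0}^{3} (-1)^j C(3,j)(9-j)!
= C(3,0)·9! - C(3,1)·8! + C(3,2)·7! - C(3,3)·6!
= 362880 - 120960 + 15120 - 720
= 256320

256320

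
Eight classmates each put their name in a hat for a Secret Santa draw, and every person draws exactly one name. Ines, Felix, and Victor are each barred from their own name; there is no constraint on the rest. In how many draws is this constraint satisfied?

Inclusion-exclusion on the 3 forbidden self-matches:
Σ_{j=0}^{3} (-1)^j C(3,j)(8-j)!
= C(3,0)·8! - C(3,1)·7! + C(3,2)·6! - C(3,3)·5!
= 40320 - 15120 + 2160 - 120
= 27240

27240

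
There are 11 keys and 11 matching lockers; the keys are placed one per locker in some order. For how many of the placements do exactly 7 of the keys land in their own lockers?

Pick the 7 fixed positions: C(11,7) = 330 ways.
The remaining 4 must be deranged: !4 = 9.
Total: 330 × 9 = 2970.

2970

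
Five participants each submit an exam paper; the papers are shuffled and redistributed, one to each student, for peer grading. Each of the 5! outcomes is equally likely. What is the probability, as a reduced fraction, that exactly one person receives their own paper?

Favorable outcomes: C(5,1)·!4 = 5·9 = 45.
Total outcomes: 5! = 120.
Probability = 45/120 = 3/8.

3/8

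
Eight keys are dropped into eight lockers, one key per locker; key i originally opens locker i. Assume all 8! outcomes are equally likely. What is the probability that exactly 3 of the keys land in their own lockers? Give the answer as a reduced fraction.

11/180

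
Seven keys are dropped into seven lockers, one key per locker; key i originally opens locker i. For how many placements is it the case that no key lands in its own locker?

The number of derangements of 7 is !7 = Σ_{k=0}^{7} (-1)^k·7!/k!
= 7! - 7!/1! + 7!/2! - 7!/3! + 7!/4! - 7!/5! + 7!/6! - 7!/7!
= 5040 - 5040 + 2520 - 840 + 210 - 42 + 7 - 1
= 1854

1854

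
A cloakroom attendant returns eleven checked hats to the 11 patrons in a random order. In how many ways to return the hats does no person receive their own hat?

14684570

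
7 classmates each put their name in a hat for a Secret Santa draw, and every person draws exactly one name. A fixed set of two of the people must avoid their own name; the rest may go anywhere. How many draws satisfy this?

Let A_j be the event that the j-th constrained one is fixed. By inclusion-exclusion over the 2 events:
Σ_{j=0}^{2} (-1)^j C(2,j)(7-j)!
= C(2,0)·7! - C(2,1)·6! + C(2,2)·5!
= 5040 - 1440 + 120
= 3720

3720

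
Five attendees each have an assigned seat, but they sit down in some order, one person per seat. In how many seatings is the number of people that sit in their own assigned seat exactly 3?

10

Choose which 3 of the 5 are fixed: C(5,3) = 10.
The other 2 form a derangement: !2 = 1.
Total: 10 × 1 = 10.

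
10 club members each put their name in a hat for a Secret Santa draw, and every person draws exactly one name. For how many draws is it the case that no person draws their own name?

By inclusion-exclusion, !10 = Σ (-1)^k · 10!/k! for k=0..10
= 10! - 10!/1! + 10!/2! - 10!/3! + 10!/4! - 10!/5! + 10!/6! - 10!/7! + 10!/8! - 10!/9! + 10!/10!
= 3628800 - 3628800 + 1814400 - 604800 + 151200 - 30240 + 5040 - 720 + 90 - 10 + 1
= 1334961

1334961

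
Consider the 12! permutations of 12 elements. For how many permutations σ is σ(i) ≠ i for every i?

By inclusion-exclusion, !12 = Σ (-1)^k · 12!/k! for k=0..12
= 12! - 12!/1! + 12!/2! - 12!/3! + 12!/4! - 12!/5! + 12!/6! - 12!/7! + 12!/8! - 12!/9! + 12!/10! - 12!/11! + 12!/12!
= 479001600 - 479001600 + 239500800 - 79833600 + 19958400 - 3991680 + 665280 - 95040 + 11880 - 1320 + 132 - 12 + 1
= 176214841

176214841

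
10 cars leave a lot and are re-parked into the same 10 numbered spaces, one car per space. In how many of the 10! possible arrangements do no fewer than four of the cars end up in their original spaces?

68914

# with exactly i fixed is C(10,i)·!(10-i); sum over i=4..10:
  i=4: C(10,4)·!6 = 210·265 = 55650
  i=5: C(10,5)·!5 = 252·44 = 11088
  i=6: C(10,6)·!4 = 210·9 = 1890
  i=7: C(10,7)·!3 = 120·2 = 240
  i=8: C(10,8)·!2 = 45·1 = 45
  i=9: C(10,9)·!1 = 10·0 = 0
  i=10: C(10,10)·!0 = 1·1 = 1
Total = 68914.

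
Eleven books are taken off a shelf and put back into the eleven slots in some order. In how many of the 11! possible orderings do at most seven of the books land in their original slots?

Sum C(11,i)·!(11-i) for i = 0..7:
  i=0: C(11,0)·!11 = 1·14684570 = 14684570
  i=1: C(11,1)·!10 = 11·1334961 = 14684571
  i=2: C(11,2)·!9 = 55·133496 = 7342280
  i=3: C(11,3)·!8 = 165·14833 = 2447445
  i=4: C(11,4)·!7 = 330·1854 = 611820
  i=5: C(11,5)·!6 = 462·265 = 122430
  i=6: C(11,6)·!5 = 462·44 = 20328
  i=7: C(11,7)·!4 = 330·9 = 2970
Total = 39916414.

39916414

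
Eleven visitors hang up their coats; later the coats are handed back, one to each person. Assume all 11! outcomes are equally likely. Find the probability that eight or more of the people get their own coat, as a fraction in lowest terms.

193/19958400

Favorable outcomes: Σ_{i≥8} C(11,i)·!(11-i) = 165·2 + 55·1 + 11·0 + 1·1 = 386.
Total outcomes: 11! = 39916800.
Probability = 386/39916800 = 193/19958400.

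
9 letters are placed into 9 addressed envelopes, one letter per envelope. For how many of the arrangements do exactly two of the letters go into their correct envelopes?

66744

Pick the 2 fixed positions: C(9,2) = 36 ways.
The remaining 7 must be deranged: !7 = 1854.
Total: 36 × 1854 = 66744.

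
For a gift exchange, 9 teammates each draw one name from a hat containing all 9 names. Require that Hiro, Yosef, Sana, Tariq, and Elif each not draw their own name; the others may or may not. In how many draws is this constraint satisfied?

Let A_j be the event that the j-th constrained one is fixed. By inclusion-exclusion over the 5 events:
Σ_{j=0}^{5} (-1)^j C(5,j)(9-j)!
= C(5,0)·9! - C(5,1)·8! + C(5,2)·7! - C(5,3)·6! + C(5,4)·5! - C(5,5)·4!
= 362880 - 201600 + 50400 - 7200 + 600 - 24
= 205056

205056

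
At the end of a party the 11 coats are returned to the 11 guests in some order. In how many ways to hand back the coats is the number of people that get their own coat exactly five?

Pick the 5 fixed positions: C(11,5) = 462 ways.
The remaining 6 must be deranged: !6 = 265.
Total: 462 × 265 = 122430.

122430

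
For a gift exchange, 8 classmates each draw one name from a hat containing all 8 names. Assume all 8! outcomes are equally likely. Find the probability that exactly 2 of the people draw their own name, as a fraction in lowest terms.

53/288

Favorable outcomes: C(8,2)·!6 = 28·265 = 7420.
Total outcomes: 8! = 40320.
Probability = 7420/40320 = 53/288.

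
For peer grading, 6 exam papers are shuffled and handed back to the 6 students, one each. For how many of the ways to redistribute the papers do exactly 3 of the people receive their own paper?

40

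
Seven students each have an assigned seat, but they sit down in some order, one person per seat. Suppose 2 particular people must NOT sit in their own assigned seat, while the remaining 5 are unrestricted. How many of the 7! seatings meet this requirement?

3720

Let A_j be the event that the j-th constrained one is fixed. By inclusion-exclusion over the 2 events:
Σ_{j=0}^{2} (-1)^j C(2,j)(7-j)!
= C(2,0)·7! - C(2,1)·6! + C(2,2)·5!
= 5040 - 1440 + 120
= 3720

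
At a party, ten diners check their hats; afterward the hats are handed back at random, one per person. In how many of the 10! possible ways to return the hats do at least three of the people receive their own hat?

# with exactly i fixed is C(10,i)·!(10-i); sum over i=3..10:
  i=3: C(10,3)·!7 = 120·1854 = 222480
  i=4: C(10,4)·!6 = 210·265 = 55650
  i=5: C(10,5)·!5 = 252·44 = 11088
  i=6: C(10,6)·!4 = 210·9 = 1890
  i=7: C(10,7)·!3 = 120·2 = 240
  i=8: C(10,8)·!2 = 45·1 = 45
  i=9: C(10,9)·!1 = 10·0 = 0
  i=10: C(10,10)·!0 = 1·1 = 1
Total = 291394.

291394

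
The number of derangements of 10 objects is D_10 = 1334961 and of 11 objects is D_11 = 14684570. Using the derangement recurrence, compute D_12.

176214841

D_12 = (12-1)·(D_11 + D_10) = 11·(14684570 + 1334961) = 11·16019531 = 176214841.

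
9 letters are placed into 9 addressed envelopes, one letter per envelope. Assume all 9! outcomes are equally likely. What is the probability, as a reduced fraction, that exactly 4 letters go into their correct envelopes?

Favorable outcomes: C(9,4)·!5 = 126·44 = 5544.
Total outcomes: 9! = 362880.
Probability = 5544/362880 = 11/720.

11/720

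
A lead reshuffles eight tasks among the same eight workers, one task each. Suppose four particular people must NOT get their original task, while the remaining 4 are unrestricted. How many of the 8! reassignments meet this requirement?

Let A_j be the event that the j-th constrained one is fixed. By inclusion-exclusion over the 4 events:
Σ_{j=0}^{4} (-1)^j C(4,j)(8-j)!
= C(4,0)·8! - C(4,1)·7! + C(4,2)·6! - C(4,3)·5! + C(4,4)·4!
= 40320 - 20160 + 4320 - 480 + 24
= 24024

24024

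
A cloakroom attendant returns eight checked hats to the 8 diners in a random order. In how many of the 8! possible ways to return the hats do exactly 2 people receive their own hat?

Pick the 2 fixed positions: C(8,2) = 28 ways.
The other 6 form a derangement: !6 = 265.
Total: 28 × 265 = 7420.

7420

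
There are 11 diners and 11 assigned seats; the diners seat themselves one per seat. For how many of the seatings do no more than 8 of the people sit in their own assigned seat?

39916744

Sum C(11,i)·!(11-i) for i = 0..8:
  i=0: C(11,0)·!11 = 1·14684570 = 14684570
  i=1: C(11,1)·!10 = 11·1334961 = 14684571
  i=2: C(11,2)·!9 = 55·133496 = 7342280
  i=3: C(11,3)·!8 = 165·14833 = 2447445
  i=4: C(11,4)·!7 = 330·1854 = 611820
  i=5: C(11,5)·!6 = 462·265 = 122430
  i=6: C(11,6)·!5 = 462·44 = 20328
  i=7: C(11,7)·!4 = 330·9 = 2970
  i=8: C(11,8)·!3 = 165·2 = 330
Total = 39916744.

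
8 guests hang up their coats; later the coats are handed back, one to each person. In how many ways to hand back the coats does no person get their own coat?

14833

The subfactorial !8 = [8!/e] (nearest integer).
8! = 40320, and 40320/e ≈ 14832.90, so !8 = 14833.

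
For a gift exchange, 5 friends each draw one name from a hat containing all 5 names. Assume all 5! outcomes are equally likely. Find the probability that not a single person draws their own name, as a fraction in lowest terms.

11/30

Favorable outcomes: !5 = 44.
Total outcomes: 5! = 120.
Probability = 44/120 = 11/30.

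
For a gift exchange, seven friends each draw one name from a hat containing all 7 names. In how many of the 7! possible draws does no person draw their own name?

By inclusion-exclusion, !7 = Σ (-1)^k · 7!/k! for k=0..7
= 7! - 7!/1! + 7!/2! - 7!/3! + 7!/4! - 7!/5! + 7!/6! - 7!/7!
= 5040 - 5040 + 2520 - 840 + 210 - 42 + 7 - 1
= 1854

1854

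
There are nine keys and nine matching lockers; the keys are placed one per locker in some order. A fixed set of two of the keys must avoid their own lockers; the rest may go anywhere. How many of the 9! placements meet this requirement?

Inclusion-exclusion on the 2 forbidden self-matches:
Σ_{j=0}^{2} (-1)^j C(2,j)(9-j)!
= C(2,0)·9! - C(2,1)·8! + C(2,2)·7!
= 362880 - 80640 + 5040
= 287280

287280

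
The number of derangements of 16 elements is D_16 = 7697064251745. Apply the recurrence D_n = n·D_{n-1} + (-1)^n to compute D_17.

130850092279664

D_17 = 17·7697064251745 - 1 = 130850092279664.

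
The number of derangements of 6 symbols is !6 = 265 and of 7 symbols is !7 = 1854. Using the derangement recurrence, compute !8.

!8 = (8-1)·(!7 + !6) = 7·(1854 + 265) = 7·2119 = 14833.

14833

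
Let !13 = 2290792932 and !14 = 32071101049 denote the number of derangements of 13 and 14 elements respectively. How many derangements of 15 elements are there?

481066515734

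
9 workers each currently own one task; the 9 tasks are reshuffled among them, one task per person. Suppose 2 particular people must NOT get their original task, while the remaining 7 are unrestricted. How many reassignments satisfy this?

Let A_j be the event that the j-th constrained one is fixed. By inclusion-exclusion over the 2 events:
Σ_{j=0}^{2} (-1)^j C(2,j)(9-j)!
= C(2,0)·9! - C(2,1)·8! + C(2,2)·7!
= 362880 - 80640 + 5040
= 287280

287280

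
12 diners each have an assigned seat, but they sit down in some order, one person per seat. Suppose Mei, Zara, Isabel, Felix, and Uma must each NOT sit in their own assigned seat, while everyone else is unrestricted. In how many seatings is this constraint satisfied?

312273360

Inclusion-exclusion on the 5 forbidden self-matches:
Σ_{j=0}^{5} (-1)^j C(5,j)(12-j)!
= C(5,0)·12! - C(5,1)·11! + C(5,2)·10! - C(5,3)·9! + C(5,4)·8! - C(5,5)·7!
= 479001600 - 199584000 + 36288000 - 3628800 + 201600 - 5040
= 312273360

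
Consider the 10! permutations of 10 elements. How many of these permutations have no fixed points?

1334961

The number of derangements of 10 is !10 = Σ_{k=0}^{10} (-1)^k·10!/k!
= 10! - 10!/1! + 10!/2! - 10!/3! + 10!/4! - 10!/5! + 10!/6! - 10!/7! + 10!/8! - 10!/9! + 10!/10!
= 3628800 - 3628800 + 1814400 - 604800 + 151200 - 30240 + 5040 - 720 + 90 - 10 + 1
= 1334961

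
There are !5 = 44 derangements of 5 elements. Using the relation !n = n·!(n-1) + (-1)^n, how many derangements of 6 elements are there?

265

!6 = 6·44 + 1 = 265.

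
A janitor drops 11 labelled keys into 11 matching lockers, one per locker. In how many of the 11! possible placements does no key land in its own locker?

Use !n = (n-1)(!(n-1) + !(n-2)).
!11 = 10·(1334961 + 133496) = 10·1468457 = 14684570

14684570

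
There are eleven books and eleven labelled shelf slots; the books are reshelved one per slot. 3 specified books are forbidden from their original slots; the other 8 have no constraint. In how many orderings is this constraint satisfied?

30078720

Inclusion-exclusion on the 3 forbidden self-matches:
Σ_{j=0}^{3} (-1)^j C(3,j)(11-j)!
= C(3,0)·11! - C(3,1)·10! + C(3,2)·9! - C(3,3)·8!
= 39916800 - 10886400 + 1088640 - 40320
= 30078720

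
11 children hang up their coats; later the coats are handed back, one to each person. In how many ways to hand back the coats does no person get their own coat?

By inclusion-exclusion, !11 = Σ (-1)^k · 11!/k! for k=0..11
= 11! - 11!/1! + 11!/2! - 11!/3! + 11!/4! - 11!/5! + 11!/6! - 11!/7! + 11!/8! - 11!/9! + 11!/10! - 11!/11!
= 39916800 - 39916800 + 19958400 - 6652800 + 1663200 - 332640 + 55440 - 7920 + 990 - 110 + 11 - 1
= 14684570

14684570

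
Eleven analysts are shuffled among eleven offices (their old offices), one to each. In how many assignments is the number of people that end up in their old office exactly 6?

Pick the 6 fixed positions: C(11,6) = 462 ways.
The remaining 5 must be deranged: !5 = 44.
Total: 462 × 44 = 20328.

20328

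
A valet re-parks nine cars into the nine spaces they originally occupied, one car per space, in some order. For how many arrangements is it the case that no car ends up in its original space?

133496

The subfactorial !9 = [9!/e] (nearest integer).
9! = 362880, and 362880/e ≈ 133496.09, so !9 = 133496.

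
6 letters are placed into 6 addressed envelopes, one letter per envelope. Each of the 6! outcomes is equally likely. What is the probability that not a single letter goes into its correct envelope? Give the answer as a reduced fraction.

Favorable outcomes: !6 = 265.
Total outcomes: 6! = 720.
Probability = 265/720 = 53/144.

53/144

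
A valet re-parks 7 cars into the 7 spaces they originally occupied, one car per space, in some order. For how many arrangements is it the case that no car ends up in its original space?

1854

By inclusion-exclusion, !7 = Σ (-1)^k · 7!/k! for k=0..7
= 7! - 7!/1! + 7!/2! - 7!/3! + 7!/4! - 7!/5! + 7!/6! - 7!/7!
= 5040 - 5040 + 2520 - 840 + 210 - 42 + 7 - 1
= 1854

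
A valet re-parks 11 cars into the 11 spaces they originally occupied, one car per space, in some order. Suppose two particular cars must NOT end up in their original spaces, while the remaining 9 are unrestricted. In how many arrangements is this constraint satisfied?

Let A_j be the event that the j-th constrained one is fixed. By inclusion-exclusion over the 2 events:
Σ_{j=0}^{2} (-1)^j C(2,j)(11-j)!
= C(2,0)·11! - C(2,1)·10! + C(2,2)·9!
= 39916800 - 7257600 + 362880
= 33022080

33022080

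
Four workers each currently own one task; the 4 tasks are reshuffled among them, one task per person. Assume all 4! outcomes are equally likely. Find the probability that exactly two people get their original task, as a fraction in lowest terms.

1/4

Favorable outcomes: C(4,2)·!2 = 6·1 = 6.
Total outcomes: 4! = 24.
Probability = 6/24 = 1/4.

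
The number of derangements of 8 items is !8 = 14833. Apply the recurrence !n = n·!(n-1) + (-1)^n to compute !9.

133496

!9 = 9·14833 - 1 = 133496.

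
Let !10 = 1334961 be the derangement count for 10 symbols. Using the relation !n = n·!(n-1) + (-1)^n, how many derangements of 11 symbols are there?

14684570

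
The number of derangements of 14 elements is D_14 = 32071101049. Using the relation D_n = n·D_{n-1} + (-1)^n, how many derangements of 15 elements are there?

481066515734

D_15 = 15·32071101049 - 1 = 481066515734.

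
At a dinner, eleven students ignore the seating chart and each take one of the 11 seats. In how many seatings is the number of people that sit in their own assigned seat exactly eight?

Pick the 8 fixed positions: C(11,8) = 165 ways.
The remaining 3 must be deranged: !3 = 2.
Total: 165 × 2 = 330.

330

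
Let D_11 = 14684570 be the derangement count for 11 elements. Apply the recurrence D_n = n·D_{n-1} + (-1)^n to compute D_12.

176214841

D_12 = 12·14684570 + 1 = 176214841.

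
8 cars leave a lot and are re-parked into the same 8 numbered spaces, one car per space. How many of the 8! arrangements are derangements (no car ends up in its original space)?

14833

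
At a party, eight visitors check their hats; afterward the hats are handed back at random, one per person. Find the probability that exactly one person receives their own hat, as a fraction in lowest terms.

103/280

Favorable outcomes: C(8,1)·!7 = 8·1854 = 14832.
Total outcomes: 8! = 40320.
Probability = 14832/40320 = 103/280.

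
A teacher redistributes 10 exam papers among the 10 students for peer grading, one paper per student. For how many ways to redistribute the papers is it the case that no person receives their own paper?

1334961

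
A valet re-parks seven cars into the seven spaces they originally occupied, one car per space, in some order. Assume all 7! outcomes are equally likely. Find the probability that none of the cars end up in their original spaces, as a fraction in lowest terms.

103/280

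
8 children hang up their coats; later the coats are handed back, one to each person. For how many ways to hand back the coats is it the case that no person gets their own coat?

!8 = 8! · Σ_{k=0}^{8} (-1)^k/k!
= 8! - 8!/1! + 8!/2! - 8!/3! + 8!/4! - 8!/5! + 8!/6! - 8!/7! + 8!/8!
= 40320 - 40320 + 20160 - 6720 + 1680 - 336 + 56 - 8 + 1
= 14833

14833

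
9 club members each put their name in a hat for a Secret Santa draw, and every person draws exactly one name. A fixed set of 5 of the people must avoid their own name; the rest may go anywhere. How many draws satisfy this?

Inclusion-exclusion on the 5 forbidden self-matches:
Σ_{j=0}^{5} (-1)^j C(5,j)(9-j)!
= C(5,0)·9! - C(5,1)·8! + C(5,2)·7! - C(5,3)·6! + C(5,4)·5! - C(5,5)·4!
= 362880 - 201600 + 50400 - 7200 + 600 - 24
= 205056

205056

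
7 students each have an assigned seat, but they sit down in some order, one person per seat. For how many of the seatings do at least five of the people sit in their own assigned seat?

22

# with exactly i fixed is C(7,i)·!(7-i); sum over i=5..7:
  i=5: C(7,5)·!2 = 21·1 = 21
  i=6: C(7,6)·!1 = 7·0 = 0
  i=7: C(7,7)·!0 = 1·1 = 1
Total = 22.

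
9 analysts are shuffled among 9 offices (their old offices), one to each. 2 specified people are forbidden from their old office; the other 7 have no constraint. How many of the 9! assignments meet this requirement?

287280

Let A_j be the event that the j-th constrained one is fixed. By inclusion-exclusion over the 2 events:
Σ_{j=0}^{2} (-1)^j C(2,j)(9-j)!
= C(2,0)·9! - C(2,1)·8! + C(2,2)·7!
= 362880 - 80640 + 5040
= 287280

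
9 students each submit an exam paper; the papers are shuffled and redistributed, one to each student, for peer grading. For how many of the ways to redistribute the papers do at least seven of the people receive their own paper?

37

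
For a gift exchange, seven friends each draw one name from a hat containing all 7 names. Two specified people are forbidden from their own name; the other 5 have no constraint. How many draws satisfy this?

Let A_j be the event that the j-th constrained one is fixed. By inclusion-exclusion over the 2 events:
Σ_{j=0}^{2} (-1)^j C(2,j)(7-j)!
= C(2,0)·7! - C(2,1)·6! + C(2,2)·5!
= 5040 - 1440 + 120
= 3720

3720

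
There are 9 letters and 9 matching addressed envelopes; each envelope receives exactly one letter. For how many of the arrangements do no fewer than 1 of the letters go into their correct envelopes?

229384

Sum C(9,i)·!(9-i) for i = 1..9:
  i=1: C(9,1)·!8 = 9·14833 = 133497
  i=2: C(9,2)·!7 = 36·1854 = 66744
  i=3: C(9,3)·!6 = 84·265 = 22260
  i=4: C(9,4)·!5 = 126·44 = 5544
  i=5: C(9,5)·!4 = 126·9 = 1134
  i=6: C(9,6)·!3 = 84·2 = 168
  i=7: C(9,7)·!2 = 36·1 = 36
  i=8: C(9,8)·!1 = 9·0 = 0
  i=9: C(9,9)·!0 = 1·1 = 1
Total = 229384.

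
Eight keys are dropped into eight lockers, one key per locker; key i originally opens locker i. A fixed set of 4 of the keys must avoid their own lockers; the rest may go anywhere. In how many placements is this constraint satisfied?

24024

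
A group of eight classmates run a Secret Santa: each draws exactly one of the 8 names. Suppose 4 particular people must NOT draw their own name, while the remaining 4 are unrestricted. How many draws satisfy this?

Let A_j be the event that the j-th constrained one is fixed. By inclusion-exclusion over the 4 events:
Σ_{j=0}^{4} (-1)^j C(4,j)(8-j)!
= C(4,0)·8! - C(4,1)·7! + C(4,2)·6! - C(4,3)·5! + C(4,4)·4!
= 40320 - 20160 + 4320 - 480 + 24
= 24024

24024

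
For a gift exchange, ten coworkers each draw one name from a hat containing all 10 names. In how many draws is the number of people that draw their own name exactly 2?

Choose which 2 of the 10 are fixed: C(10,2) = 45.
The other 8 form a derangement: !8 = 14833.
Total: 45 × 14833 = 667485.

667485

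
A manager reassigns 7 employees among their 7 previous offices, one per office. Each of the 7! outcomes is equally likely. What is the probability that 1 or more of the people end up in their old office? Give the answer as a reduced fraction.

Favorable outcomes: Σ_{i≥1} C(7,i)·!(7-i) = 7·265 + 21·44 + 35·9 + 35·2 + 21·1 + 7·0 + 1·1 = 3186.
Total outcomes: 7! = 5040.
Probability = 3186/5040 = 177/280.

177/280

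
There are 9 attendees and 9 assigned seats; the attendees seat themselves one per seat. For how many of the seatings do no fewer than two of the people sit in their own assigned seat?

Sum C(9,i)·!(9-i) for i = 2..9:
  i=2: C(9,2)·!7 = 36·1854 = 66744
  i=3: C(9,3)·!6 = 84·265 = 22260
  i=4: C(9,4)·!5 = 126·44 = 5544
  i=5: C(9,5)·!4 = 126·9 = 1134
  i=6: C(9,6)·!3 = 84·2 = 168
  i=7: C(9,7)·!2 = 36·1 = 36
  i=8: C(9,8)·!1 = 9·0 = 0
  i=9: C(9,9)·!0 = 1·1 = 1
Total = 95887.

95887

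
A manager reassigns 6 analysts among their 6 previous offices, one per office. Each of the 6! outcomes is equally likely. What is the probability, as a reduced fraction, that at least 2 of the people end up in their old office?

191/720

Favorable outcomes: Σ_{i≥2} C(6,i)·!(6-i) = 15·9 + 20·2 + 15·1 + 6·0 + 1·1 = 191.
Total outcomes: 6! = 720.
Probability = 191/720 = 191/720.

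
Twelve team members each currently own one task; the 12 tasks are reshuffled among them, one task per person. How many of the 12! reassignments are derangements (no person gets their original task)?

Use !n = (n-1)(!(n-1) + !(n-2)).
!12 = 11·(14684570 + 1334961) = 11·16019531 = 176214841

176214841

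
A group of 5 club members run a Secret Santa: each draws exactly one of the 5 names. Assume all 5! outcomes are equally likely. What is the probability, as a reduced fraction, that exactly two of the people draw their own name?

1/6

Favorable outcomes: C(5,2)·!3 = 10·2 = 20.
Total outcomes: 5! = 120.
Probability = 20/120 = 1/6.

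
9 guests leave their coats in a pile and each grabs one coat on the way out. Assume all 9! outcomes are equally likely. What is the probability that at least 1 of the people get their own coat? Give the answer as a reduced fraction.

Favorable outcomes: Σ_{i≥1} C(9,i)·!(9-i) = 9·14833 + 36·1854 + 84·265 + 126·44 + 126·9 + 84·2 + 36·1 + 9·0 + 1·1 = 229384.
Total outcomes: 9! = 362880.
Probability = 229384/362880 = 28673/45360.

28673/45360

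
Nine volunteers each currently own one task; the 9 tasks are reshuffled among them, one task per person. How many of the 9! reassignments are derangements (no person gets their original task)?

133496

Recurrence: !9 = 9·!8 + (-1)^9.
!9 = 9·14833 - 1 = 133496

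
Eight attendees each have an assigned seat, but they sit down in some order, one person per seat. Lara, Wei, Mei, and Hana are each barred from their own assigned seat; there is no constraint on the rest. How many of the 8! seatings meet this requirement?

24024

Let A_j be the event that the j-th constrained one is fixed. By inclusion-exclusion over the 4 events:
Σ_{j=0}^{4} (-1)^j C(4,j)(8-j)!
= C(4,0)·8! - C(4,1)·7! + C(4,2)·6! - C(4,3)·5! + C(4,4)·4!
= 40320 - 20160 + 4320 - 480 + 24
= 24024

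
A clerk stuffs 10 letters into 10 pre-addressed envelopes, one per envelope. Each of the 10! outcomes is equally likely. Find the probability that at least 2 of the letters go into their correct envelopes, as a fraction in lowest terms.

958879/3628800

Favorable outcomes: Σ_{i≥2} C(10,i)·!(10-i) = 45·14833 + 120·1854 + 210·265 + 252·44 + 210·9 + 120·2 + 45·1 + 10·0 + 1·1 = 958879.
Total outcomes: 10! = 3628800.
Probability = 958879/3628800 = 958879/3628800.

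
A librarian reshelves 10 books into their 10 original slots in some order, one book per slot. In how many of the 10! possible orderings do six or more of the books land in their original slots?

# with exactly i fixed is C(10,i)·!(10-i); sum over i=6..10:
  i=6: C(10,6)·!4 = 210·9 = 1890
  i=7: C(10,7)·!3 = 120·2 = 240
  i=8: C(10,8)·!2 = 45·1 = 45
  i=9: C(10,9)·!1 = 10·0 = 0
  i=10: C(10,10)·!0 = 1·1 = 1
Total = 2176.

2176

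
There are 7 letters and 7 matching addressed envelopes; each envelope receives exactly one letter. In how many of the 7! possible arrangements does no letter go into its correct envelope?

1854

By inclusion-exclusion, !7 = Σ (-1)^k · 7!/k! for k=0..7
= 7! - 7!/1! + 7!/2! - 7!/3! + 7!/4! - 7!/5! + 7!/6! - 7!/7!
= 5040 - 5040 + 2520 - 840 + 210 - 42 + 7 - 1
= 1854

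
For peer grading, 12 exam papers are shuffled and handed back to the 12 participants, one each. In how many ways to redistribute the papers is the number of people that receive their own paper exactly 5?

Pick the 5 fixed positions: C(12,5) = 792 ways.
The remaining 7 must be deranged: !7 = 1854.
Total: 792 × 1854 = 1468368.

1468368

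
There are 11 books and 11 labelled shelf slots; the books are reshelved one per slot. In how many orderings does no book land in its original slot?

14684570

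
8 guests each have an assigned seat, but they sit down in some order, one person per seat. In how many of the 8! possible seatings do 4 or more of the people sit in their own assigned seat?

771

# with exactly i fixed is C(8,i)·!(8-i); sum over i=4..8:
  i=4: C(8,4)·!4 = 70·9 = 630
  i=5: C(8,5)·!3 = 56·2 = 112
  i=6: C(8,6)·!2 = 28·1 = 28
  i=7: C(8,7)·!1 = 8·0 = 0
  i=8: C(8,8)·!0 = 1·1 = 1
Total = 771.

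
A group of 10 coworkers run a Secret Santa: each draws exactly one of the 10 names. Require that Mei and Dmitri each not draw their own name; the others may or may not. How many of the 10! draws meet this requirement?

2943360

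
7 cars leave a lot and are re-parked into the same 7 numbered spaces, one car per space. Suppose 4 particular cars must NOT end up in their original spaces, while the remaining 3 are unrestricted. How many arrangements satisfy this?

2790

Inclusion-exclusion on the 4 forbidden self-matches:
Σ_{j=0}^{4} (-1)^j C(4,j)(7-j)!
= C(4,0)·7! - C(4,1)·6! + C(4,2)·5! - C(4,3)·4! + C(4,4)·3!
= 5040 - 2880 + 720 - 96 + 6
= 2790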